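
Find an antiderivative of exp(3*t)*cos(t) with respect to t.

Let I denote the integral. Integrate by parts with u = cos(t), dv = exp(3*t) dt, so v = exp(3*t)/3: I = exp(3*t)*cos(t)/3 + (1/3)·∫ exp(3*t)*sin(t) dt.
Apply parts again with u = sin(t), dv = exp(3*t) dt: ∫ exp(3*t)*sin(t) dt = exp(3*t)*sin(t)/3 − (1/3)·I. Substituting back brings back I: I = exp(3*t)*sin(t)/9 + exp(3*t)*cos(t)/3 − (1/9)·I.
Solving for I: (1 + 1/9)·I equals the remaining terms, so I = (9/10)·(exp(3*t)*sin(t)/9 + exp(3*t)*cos(t)/3).

exp(3*t)*sin(t)/10 + 3*exp(3*t)*cos(t)/10 + C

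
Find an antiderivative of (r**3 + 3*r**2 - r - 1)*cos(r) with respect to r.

r**3*sin(r) + 3*r**2*sin(r) + 3*r**2*cos(r) - 7*r*sin(r) + 6*r*cos(r) - 7*sin(r) - 7*cos(r) + C

Use integration by parts with u = r**3 + 3*r**2 - r - 1, dv = cos(r) dr, so v = sin(r).
Apply parts 3 times (tabular method): alternate signs, differentiate u down to 0, integrate dv up.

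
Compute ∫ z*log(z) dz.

Use integration by parts with u = log(z), dv = z dz.
Then du = 1/z dz and v = z**2/2.

z**2*log(z)/2 - z**2/4 + C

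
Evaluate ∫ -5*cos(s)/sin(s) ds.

Let u = sin(s), so du = (cos(s)) ds.
Rewriting, the integral becomes -5·∫ 1/u du = -5·log(u).
Substituting back, u = sin(s).

-5*log(sin(s)) + C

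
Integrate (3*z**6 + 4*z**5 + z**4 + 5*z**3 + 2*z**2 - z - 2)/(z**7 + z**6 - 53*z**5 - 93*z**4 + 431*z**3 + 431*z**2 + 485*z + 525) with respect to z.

7073*log(z - 7)/3840 - 847*log(z - 3)/2560 - log(z + 1)/256 + 386749*log(z + 5)/259584 + log(z**2 + 1)/676 - 6*atan(z)/845 + 2869/(832*z + 4160) + C

Factor the denominator: (z - 7)*(z - 3)*(z + 1)*(z + 5)**2*(z**2 + 1).
Partial-fraction decomposition: (5*z - 12)/(1690*(z**2 + 1)) + 386749/(259584*(z + 5)) - 2869/(832*(z + 5)**2) - 1/(256*(z + 1)) - 847/(2560*(z - 3)) + 7073/(3840*(z - 7)).
Integrate each term; A/(z−a) gives A·log|z−a|; the (Bz+D)/(z²+p²) term gives a log and an atan.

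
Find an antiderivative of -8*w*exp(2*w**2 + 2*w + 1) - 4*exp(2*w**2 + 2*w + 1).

-2*exp(2*w**2 + 2*w + 1) + C

Let u = 2*w**2 + 2*w + 1, so du = (4*w + 2) dw.
Rewriting, the integral becomes -2·∫ e^u du = -2·e^u.
Substituting back, u = 2*w**2 + 2*w + 1.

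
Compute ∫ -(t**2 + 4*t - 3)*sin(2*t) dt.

t**2*cos(2*t)/2 - t*sin(2*t)/2 + 2*t*cos(2*t) - sin(2*t) - 7*cos(2*t)/4 + C

Use integration by parts with u = t**2 + 4*t - 3, dv = -sin(2*t) dt, so v = cos(2*t)/2.
Apply parts 2 times (tabular method): alternate signs, differentiate u down to 0, integrate dv up.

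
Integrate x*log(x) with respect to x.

x**2*log(x)/2 - x**2/4 + C

Use integration by parts with u = log(x), dv = x dx.
Then du = 1/x dx and v = x**2/2.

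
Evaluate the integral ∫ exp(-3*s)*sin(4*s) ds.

-3*exp(-3*s)*sin(4*s)/25 - 4*exp(-3*s)*cos(4*s)/25 + C

Let I denote the integral. Integrate by parts with u = sin(4*s), dv = exp(-3*s) ds, so v = -exp(-3*s)/3: I = -exp(-3*s)*sin(4*s)/3 + (4/3)·∫ exp(-3*s)*cos(4*s) ds.
Apply parts again with u = cos(4*s), dv = exp(-3*s) ds: ∫ exp(-3*s)*cos(4*s) ds = -exp(-3*s)*cos(4*s)/3 − (4/3)·I. Substituting back brings back I: I = -exp(-3*s)*sin(4*s)/3 - 4*exp(-3*s)*cos(4*s)/9 − (16/9)·I.
Solving for I: (1 + 16/9)·I equals the remaining terms, so I = (9/25)·(-exp(-3*s)*sin(4*s)/3 - 4*exp(-3*s)*cos(4*s)/9).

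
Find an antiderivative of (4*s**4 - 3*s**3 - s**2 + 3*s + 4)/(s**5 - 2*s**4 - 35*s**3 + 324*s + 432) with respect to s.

2261*log(s - 6)/648 - 208*log(s - 4)/147 + 41*log(s + 2)/24 + 863*log(s + 3)/3969 + 391/(63*s + 189) + C

Factor the denominator: (s - 6)*(s - 4)*(s + 2)*(s + 3)**2.
Partial-fraction decomposition: 863/(3969*(s + 3)) - 391/(63*(s + 3)**2) + 41/(24*(s + 2)) - 208/(147*(s - 4)) + 2261/(648*(s - 6)).
Integrate each term; A/(s−a) gives A·log|s−a|; A/(s−a)² gives −A/(s−a).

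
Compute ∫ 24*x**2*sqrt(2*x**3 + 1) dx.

8*(2*x**3 + 1)**(3/2)/3 + C

Let u = 2*x**3 + 1, so du = (6*x**2) dx.
Rewriting, the integral becomes 4·∫ √u du = 4·(2/3)u^(3/2).
Substituting back, u = 2*x**3 + 1.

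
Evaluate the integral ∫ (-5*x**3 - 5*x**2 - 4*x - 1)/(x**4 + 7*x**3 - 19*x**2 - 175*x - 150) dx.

Factor the denominator: (x - 5)*(x + 1)*(x + 5)*(x + 6).
Partial-fraction decomposition: -923/(55*(x + 6)) + 519/(40*(x + 5)) - 1/(40*(x + 1)) - 257/(220*(x - 5)).
Integrate each term: A/(x−a) contributes A·log|x−a|.

-257*log(x - 5)/220 - log(x + 1)/40 + 519*log(x + 5)/40 - 923*log(x + 6)/55 + C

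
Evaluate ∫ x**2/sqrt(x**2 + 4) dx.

x*sqrt(x**2 + 4)/2 - 2*log(x + sqrt(x**2 + 4)) + C

Substitute x = 2·tan(θ), so dx = 2·sec(θ)^2 dθ and the radical becomes sqrt(x**2 + 4) = 2·sec(θ) by the Pythagorean identity.
Integrate the resulting trig expression in θ, then back-substitute tan(θ) = x/2, sec(θ) = sqrt(x**2 + 4)/2 (absorbing any constant into C).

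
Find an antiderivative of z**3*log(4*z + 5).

Use integration by parts with u = log(4*z + 5), dv = z**3 dz.
Then du = 4/(4*z + 5) dz and v = z**4/4.

z**4*log(4*z + 5)/4 - z**4/16 + 5*z**3/48 - 25*z**2/128 + 125*z/256 - 625*log(4*z + 5)/1024 + C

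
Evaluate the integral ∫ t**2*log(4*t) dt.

Use integration by parts with u = log(4*t), dv = t**2 dt.
Then du = 1/t dt and v = t**3/3.

t**3*(log(t) + 2*log(2))/3 - t**3/9 + C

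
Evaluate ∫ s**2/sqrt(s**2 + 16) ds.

Substitute s = 4·tan(θ), so ds = 4·sec(θ)^2 dθ and the radical becomes sqrt(s**2 + 16) = 4·sec(θ) by the Pythagorean identity.
Integrate the resulting trig expression in θ, then back-substitute tan(θ) = s/4, sec(θ) = sqrt(s**2 + 16)/4 (absorbing any constant into C).

s*sqrt(s**2 + 16)/2 - 8*log(s + sqrt(s**2 + 16)) + C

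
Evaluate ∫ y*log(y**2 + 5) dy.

y**2*log(y**2 + 5)/2 - y**2/2 + 5*log(y**2 + 5)/2 + C

Let u = y**2 + 5, so du = (2*y) dy.
The integral becomes (1/2)·∫ log(u) du; integrate by parts with u′=log(u), dv′=du.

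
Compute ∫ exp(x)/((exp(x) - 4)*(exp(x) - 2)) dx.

Let u = e^x, du = e^x dx.
The integral becomes ∫ du/((u-2)(u-4)); decompose into partial fractions.

log(exp(x) - 4)/2 - log(exp(x) - 2)/2 + C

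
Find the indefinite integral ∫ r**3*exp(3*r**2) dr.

Let u = r², du = 2r dr; rewrite as (1/2)∫ u^1·exp(3u) du.
Now integrate by parts 1 time.

(3*r**2 - 1)*exp(3*r**2)/18 + C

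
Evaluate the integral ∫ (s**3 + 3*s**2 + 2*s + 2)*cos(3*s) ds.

s**3*sin(3*s)/3 + s**2*sin(3*s) + s**2*cos(3*s)/3 + 4*s*sin(3*s)/9 + 2*s*cos(3*s)/3 + 4*sin(3*s)/9 + 4*cos(3*s)/27 + C

Use integration by parts with u = s**3 + 3*s**2 + 2*s + 2, dv = cos(3*s) ds, so v = sin(3*s)/3.
Apply parts 3 times (tabular method): alternate signs, differentiate u down to 0, integrate dv up.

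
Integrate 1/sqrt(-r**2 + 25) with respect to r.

asin(r/5) + C

Substitute r = 5·sin(θ), so dr = 5·cos(θ) dθ and the radical becomes sqrt(-r**2 + 25) = 5·cos(θ) by the Pythagorean identity.
Integrate the resulting trig expression in θ, then back-substitute θ = asin(r/5), sin(θ) = r/5, cos(θ) = sqrt(-r**2 + 25)/5 (absorbing any constant into C).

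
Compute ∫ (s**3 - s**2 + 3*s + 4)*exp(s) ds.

(s**3 - 4*s**2 + 11*s - 7)*exp(s) + C

Use integration by parts with u = s**3 - s**2 + 3*s + 4, dv = exp(s) ds, so v = exp(s).
Apply parts 3 times (tabular method): alternate signs, differentiate u down to 0, integrate dv up.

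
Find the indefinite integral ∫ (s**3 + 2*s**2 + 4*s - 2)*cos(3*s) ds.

s**3*sin(3*s)/3 + 2*s**2*sin(3*s)/3 + s**2*cos(3*s)/3 + 10*s*sin(3*s)/9 + 4*s*cos(3*s)/9 - 22*sin(3*s)/27 + 10*cos(3*s)/27 + C

Use integration by parts with u = s**3 + 2*s**2 + 4*s - 2, dv = cos(3*s) ds, so v = sin(3*s)/3.
Apply parts 3 times (tabular method): alternate signs, differentiate u down to 0, integrate dv up.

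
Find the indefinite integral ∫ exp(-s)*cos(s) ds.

exp(-s)*sin(s)/2 - exp(-s)*cos(s)/2 + C

Let I denote the integral. Integrate by parts with u = cos(s), dv = exp(-s) ds, so v = -exp(-s): I = -exp(-s)*cos(s) − ∫ exp(-s)*sin(s) ds.
Apply parts again with u = sin(s), dv = exp(-s) ds: ∫ exp(-s)*sin(s) ds = -exp(-s)*sin(s) + I. Substituting back brings back I: I = exp(-s)*sin(s) - exp(-s)*cos(s) − I.
Solving for I: (1 + 1)·I equals the remaining terms, so I = (1/2)·(exp(-s)*sin(s) - exp(-s)*cos(s)).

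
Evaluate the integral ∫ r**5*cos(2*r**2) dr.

r**4*sin(2*r**2)/4 + r**2*cos(2*r**2)/4 - sin(2*r**2)/8 + C

Let u = r², du = 2r dr; rewrite as (1/2)∫ u^2·cos(2u) du.
Now integrate by parts 2 times.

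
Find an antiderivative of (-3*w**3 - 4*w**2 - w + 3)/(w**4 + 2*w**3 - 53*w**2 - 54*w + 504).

Factor the denominator: (w - 6)*(w - 3)*(w + 4)*(w + 7).
Partial-fraction decomposition: -281/(130*(w + 7)) + 9/(14*(w + 4)) + 39/(70*(w - 3)) - 53/(26*(w - 6)).
Integrate each term: A/(w−a) contributes A·log|w−a|.

-53*log(w - 6)/26 + 39*log(w - 3)/70 + 9*log(w + 4)/14 - 281*log(w + 7)/130 + C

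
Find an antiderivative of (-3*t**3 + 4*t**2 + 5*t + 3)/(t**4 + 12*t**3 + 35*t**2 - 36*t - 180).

log(t - 2)/56 - 7*log(t + 3)/2 + 453*log(t + 5)/14 - 255*log(t + 6)/8 + C

Factor the denominator: (t - 2)*(t + 3)*(t + 5)*(t + 6).
Partial-fraction decomposition: -255/(8*(t + 6)) + 453/(14*(t + 5)) - 7/(2*(t + 3)) + 1/(56*(t - 2)).
Integrate each term: A/(t−a) contributes A·log|t−a|.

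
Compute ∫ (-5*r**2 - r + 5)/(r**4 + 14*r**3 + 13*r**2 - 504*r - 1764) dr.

Factor the denominator: (r - 6)*(r + 6)*(r + 7)**2.
Partial-fraction decomposition: -2365/(169*(r + 7)) - 233/(13*(r + 7)**2) + 169/(12*(r + 6)) - 181/(2028*(r - 6)).
Integrate each term; A/(r−a) gives A·log|r−a|; A/(r−a)² gives −A/(r−a).

-181*log(r - 6)/2028 + 169*log(r + 6)/12 - 2365*log(r + 7)/169 + 233/(13*r + 91) + C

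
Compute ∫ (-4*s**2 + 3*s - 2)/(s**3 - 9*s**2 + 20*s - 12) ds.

Factor the denominator: (s - 6)*(s - 2)*(s - 1).
Partial-fraction decomposition: -3/(5*(s - 1)) + 3/(s - 2) - 32/(5*(s - 6)).
Integrate each term: A/(s−a) contributes A·log|s−a|.

-32*log(s - 6)/5 + 3*log(s - 2) - 3*log(s - 1)/5 + C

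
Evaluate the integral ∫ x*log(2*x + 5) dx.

Use integration by parts with u = log(2*x + 5), dv = x dx.
Then du = 2/(2*x + 5) dx and v = x**2/2.

x**2*log(2*x + 5)/2 - x**2/4 + 5*x/4 - 25*log(2*x + 5)/8 + C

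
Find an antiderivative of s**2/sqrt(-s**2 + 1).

Substitute s = sin(θ), so ds = cos(θ) dθ and the radical becomes sqrt(-s**2 + 1) = cos(θ) by the Pythagorean identity.
Integrate the resulting trig expression in θ, then back-substitute θ = asin(s), sin(θ) = s, cos(θ) = sqrt(-s**2 + 1) (absorbing any constant into C).

-s*sqrt(-s**2 + 1)/2 + asin(s)/2 + C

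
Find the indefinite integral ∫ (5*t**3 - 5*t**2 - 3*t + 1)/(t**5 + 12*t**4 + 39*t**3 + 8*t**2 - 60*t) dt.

Factor the denominator: t*(t - 1)*(t + 2)*(t + 5)*(t + 6).
Partial-fraction decomposition: -1241/(168*(t + 6)) + 367/(45*(t + 5)) - 53/(72*(t + 2)) - 1/(63*(t - 1)) - 1/(60*t).
Integrate each term: A/(t−a) contributes A·log|t−a|.

-log(t)/60 - log(t - 1)/63 - 53*log(t + 2)/72 + 367*log(t + 5)/45 - 1241*log(t + 6)/168 + C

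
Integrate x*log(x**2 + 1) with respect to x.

x**2*log(x**2 + 1)/2 - x**2/2 + log(x**2 + 1)/2 + C

Let u = x**2 + 1, so du = (2*x) dx.
The integral becomes (1/2)·∫ log(u) du; integrate by parts with u′=log(u), dv′=du.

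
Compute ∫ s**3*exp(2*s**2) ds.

(2*s**2 - 1)*exp(2*s**2)/8 + C

Let u = s², du = 2s ds; rewrite as (1/2)∫ u^1·exp(2u) du.
Now integrate by parts 1 time.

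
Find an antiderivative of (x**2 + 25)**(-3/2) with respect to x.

Substitute x = 5·tan(θ), so dx = 5·sec(θ)^2 dθ and the radical becomes sqrt(x**2 + 25) = 5·sec(θ) by the Pythagorean identity.
Integrate the resulting trig expression in θ, then back-substitute tan(θ) = x/5, sec(θ) = sqrt(x**2 + 25)/5 (absorbing any constant into C).

x/(25*sqrt(x**2 + 25)) + C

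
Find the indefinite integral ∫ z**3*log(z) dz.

z**4*log(z)/4 - z**4/16 + C

Use integration by parts with u = log(z), dv = z**3 dz.
Then du = 1/z dz and v = z**4/4.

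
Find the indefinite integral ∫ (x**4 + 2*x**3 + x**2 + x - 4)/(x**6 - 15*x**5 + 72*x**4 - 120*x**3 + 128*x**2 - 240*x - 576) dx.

Factor the denominator: (x - 6)**2*(x - 4)*(x + 1)*(x**2 + 4).
Partial-fraction decomposition: (7*x - 8)/(400*(x**2 + 4)) + 1/(245*(x + 1)) + 1/(x - 4) - 20023/(19600*(x - 6)) + 883/(280*(x - 6)**2).
Integrate each term; A/(x−a) gives A·log|x−a|; the (Bx+D)/(x²+p²) term gives a log and an atan.

-20023*log(x - 6)/19600 + log(x - 4) + log(x + 1)/245 + 7*log(x**2 + 4)/800 - atan(x/2)/100 - 883/(280*x - 1680) + C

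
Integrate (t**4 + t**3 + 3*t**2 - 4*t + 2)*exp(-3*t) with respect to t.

(-27*t**4 - 63*t**3 - 144*t**2 + 12*t - 50)*exp(-3*t)/81 + C

Use integration by parts with u = t**4 + t**3 + 3*t**2 - 4*t + 2, dv = exp(-3*t) dt, so v = -exp(-3*t)/3.
Apply parts 4 times (tabular method): alternate signs, differentiate u down to 0, integrate dv up.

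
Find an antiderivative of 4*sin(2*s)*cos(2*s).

sin(2*s)**2 + C

Let u = sin(2*s), so du = (2*cos(2*s)) ds.
Rewriting, the integral becomes 2·∫ u^1 du = 2·u^2/2.
Substituting back, u = sin(2*s).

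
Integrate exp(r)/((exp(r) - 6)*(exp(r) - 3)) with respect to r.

Let u = e^r, du = e^r dr.
The integral becomes ∫ du/((u-6)(u-3)); decompose into partial fractions.

log(exp(r) - 6)/3 - log(exp(r) - 3)/3 + C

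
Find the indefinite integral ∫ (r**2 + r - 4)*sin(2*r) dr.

Use integration by parts with u = r**2 + r - 4, dv = sin(2*r) dr, so v = -cos(2*r)/2.
Apply parts 2 times (tabular method): alternate signs, differentiate u down to 0, integrate dv up.

-r**2*cos(2*r)/2 + r*sin(2*r)/2 - r*cos(2*r)/2 + sin(2*r)/4 + 9*cos(2*r)/4 + C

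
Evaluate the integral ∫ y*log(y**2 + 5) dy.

Let u = y**2 + 5, so du = (2*y) dy.
The integral becomes (1/2)·∫ log(u) du; integrate by parts with u′=log(u), dv′=du.

y**2*log(y**2 + 5)/2 - y**2/2 + 5*log(y**2 + 5)/2 + C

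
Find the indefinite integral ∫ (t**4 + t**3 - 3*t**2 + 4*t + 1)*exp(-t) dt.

Use integration by parts with u = t**4 + t**3 - 3*t**2 + 4*t + 1, dv = exp(-t) dt, so v = -exp(-t).
Apply parts 4 times (tabular method): alternate signs, differentiate u down to 0, integrate dv up.

(-t**4 - 5*t**3 - 12*t**2 - 28*t - 29)*exp(-t) + C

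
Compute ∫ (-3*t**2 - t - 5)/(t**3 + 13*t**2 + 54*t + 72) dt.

Factor the denominator: (t + 3)*(t + 4)*(t + 6).
Partial-fraction decomposition: -107/(6*(t + 6)) + 49/(2*(t + 4)) - 29/(3*(t + 3)).
Integrate each term: A/(t−a) contributes A·log|t−a|.

-29*log(t + 3)/3 + 49*log(t + 4)/2 - 107*log(t + 6)/6 + C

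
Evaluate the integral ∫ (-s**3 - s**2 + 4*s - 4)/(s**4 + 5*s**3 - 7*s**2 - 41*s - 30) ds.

-7*log(s - 3)/40 + log(s + 1)/2 - 8*log(s + 2)/15 - 19*log(s + 5)/24 + C

Factor the denominator: (s - 3)*(s + 1)*(s + 2)*(s + 5).
Partial-fraction decomposition: -19/(24*(s + 5)) - 8/(15*(s + 2)) + 1/(2*(s + 1)) - 7/(40*(s - 3)).
Integrate each term: A/(s−a) contributes A·log|s−a|.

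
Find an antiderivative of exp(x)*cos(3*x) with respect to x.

3*exp(x)*sin(3*x)/10 + exp(x)*cos(3*x)/10 + C

Let I denote the integral. Integrate by parts with u = cos(3*x), dv = exp(x) dx, so v = exp(x): I = exp(x)*cos(3*x) + 3·∫ exp(x)*sin(3*x) dx.
Apply parts again with u = sin(3*x), dv = exp(x) dx: ∫ exp(x)*sin(3*x) dx = exp(x)*sin(3*x) − 3·I. Substituting back brings back I: I = 3*exp(x)*sin(3*x) + exp(x)*cos(3*x) − 9·I.
Solving for I: (1 + 9)·I equals the remaining terms, so I = (1/10)·(3*exp(x)*sin(3*x) + exp(x)*cos(3*x)).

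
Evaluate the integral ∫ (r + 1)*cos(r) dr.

r*sin(r) + sin(r) + cos(r) + C

Use integration by parts with u = r + 1, dv = cos(r) dr, so v = sin(r).
Apply parts 1 times (tabular method): alternate signs, differentiate u down to 0, integrate dv up.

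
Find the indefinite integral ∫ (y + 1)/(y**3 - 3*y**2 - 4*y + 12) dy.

Factor the denominator: (y - 3)*(y - 2)*(y + 2).
Partial-fraction decomposition: -1/(20*(y + 2)) - 3/(4*(y - 2)) + 4/(5*(y - 3)).
Integrate each term: A/(y−a) contributes A·log|y−a|.

4*log(y - 3)/5 - 3*log(y - 2)/4 - log(y + 2)/20 + C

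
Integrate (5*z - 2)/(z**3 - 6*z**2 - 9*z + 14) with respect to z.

11*log(z - 7)/18 - log(z - 1)/6 - 4*log(z + 2)/9 + C

Factor the denominator: (z - 7)*(z - 1)*(z + 2).
Partial-fraction decomposition: -4/(9*(z + 2)) - 1/(6*(z - 1)) + 11/(18*(z - 7)).
Integrate each term: A/(z−a) contributes A·log|z−a|.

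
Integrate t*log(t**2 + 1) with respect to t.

Let u = t**2 + 1, so du = (2*t) dt.
The integral becomes (1/2)·∫ log(u) du; integrate by parts with u′=log(u), dv′=du.

t**2*log(t**2 + 1)/2 - t**2/2 + log(t**2 + 1)/2 + C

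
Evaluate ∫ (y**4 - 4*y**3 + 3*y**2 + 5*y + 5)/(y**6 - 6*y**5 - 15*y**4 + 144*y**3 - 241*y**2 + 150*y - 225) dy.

23*log(y - 5)/104 - 37*log(y - 3)/320 - 59*log(y + 5)/832 - 9*log(y**2 + 1)/520 + 3*atan(y)/260 + 1/(8*y - 24) + C

Factor the denominator: (y - 5)*(y - 3)**2*(y + 5)*(y**2 + 1).
Partial-fraction decomposition: -3*(3*y - 1)/(260*(y**2 + 1)) - 59/(832*(y + 5)) - 37/(320*(y - 3)) - 1/(8*(y - 3)**2) + 23/(104*(y - 5)).
Integrate each term; A/(y−a) gives A·log|y−a|; the (By+D)/(y²+p²) term gives a log and an atan.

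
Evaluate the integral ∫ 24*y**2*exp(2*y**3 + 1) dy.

Let u = 2*y**3 + 1, so du = (6*y**2) dy.
Rewriting, the integral becomes 4·∫ e^u du = 4·e^u.
Substituting back, u = 2*y**3 + 1.

4*exp(2*y**3 + 1) + C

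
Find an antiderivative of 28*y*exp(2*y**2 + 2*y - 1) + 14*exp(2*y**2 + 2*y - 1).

Let u = 2*y**2 + 2*y - 1, so du = (4*y + 2) dy.
Rewriting, the integral becomes 7·∫ e^u du = 7·e^u.
Substituting back, u = 2*y**2 + 2*y - 1.

7*exp(2*y**2 + 2*y - 1) + C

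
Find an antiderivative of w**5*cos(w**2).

Let u = w², du = 2w dw; rewrite as (1/2)∫ u^2·cos(1u) du.
Now integrate by parts 2 times.

w**4*sin(w**2)/2 + w**2*cos(w**2) - sin(w**2) + C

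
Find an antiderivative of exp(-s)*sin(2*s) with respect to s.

Let I denote the integral. Integrate by parts with u = sin(2*s), dv = exp(-s) ds, so v = -exp(-s): I = -exp(-s)*sin(2*s) + 2·∫ exp(-s)*cos(2*s) ds.
Apply parts again with u = cos(2*s), dv = exp(-s) ds: ∫ exp(-s)*cos(2*s) ds = -exp(-s)*cos(2*s) − 2·I. Substituting back brings back I: I = -exp(-s)*sin(2*s) - 2*exp(-s)*cos(2*s) − 4·I.
Solving for I: (1 + 4)·I equals the remaining terms, so I = (1/5)·(-exp(-s)*sin(2*s) - 2*exp(-s)*cos(2*s)).

-exp(-s)*sin(2*s)/5 - 2*exp(-s)*cos(2*s)/5 + C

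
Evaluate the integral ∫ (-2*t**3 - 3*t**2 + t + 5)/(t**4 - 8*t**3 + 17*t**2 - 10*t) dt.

-log(t)/2 - 21*log(t - 5)/4 + 7*log(t - 2)/2 + log(t - 1)/4 + C

Factor the denominator: t*(t - 5)*(t - 2)*(t - 1).
Partial-fraction decomposition: 1/(4*(t - 1)) + 7/(2*(t - 2)) - 21/(4*(t - 5)) - 1/(2*t).
Integrate each term: A/(t−a) contributes A·log|t−a|.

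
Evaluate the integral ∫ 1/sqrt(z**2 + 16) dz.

Substitute z = 4·tan(θ), so dz = 4·sec(θ)^2 dθ and the radical becomes sqrt(z**2 + 16) = 4·sec(θ) by the Pythagorean identity.
Integrate the resulting trig expression in θ, then back-substitute tan(θ) = z/4, sec(θ) = sqrt(z**2 + 16)/4 (absorbing any constant into C).

log(z + sqrt(z**2 + 16)) + C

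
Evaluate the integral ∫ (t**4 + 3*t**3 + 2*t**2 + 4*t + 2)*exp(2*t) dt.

(4*t**4 + 4*t**3 + 2*t**2 + 14*t + 1)*exp(2*t)/8 + C

Use integration by parts with u = t**4 + 3*t**3 + 2*t**2 + 4*t + 2, dv = exp(2*t) dt, so v = exp(2*t)/2.
Apply parts 4 times (tabular method): alternate signs, differentiate u down to 0, integrate dv up.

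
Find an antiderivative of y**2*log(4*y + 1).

Use integration by parts with u = log(4*y + 1), dv = y**2 dy.
Then du = 4/(4*y + 1) dy and v = y**3/3.

y**3*log(4*y + 1)/3 - y**3/9 + y**2/24 - y/48 + log(4*y + 1)/192 + C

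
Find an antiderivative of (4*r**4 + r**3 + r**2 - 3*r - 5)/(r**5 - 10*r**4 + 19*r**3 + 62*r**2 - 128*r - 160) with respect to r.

Factor the denominator: (r - 5)*(r - 4)**2*(r + 1)*(r + 2).
Partial-fraction decomposition: 61/(252*(r + 2)) - 1/(75*(r + 1)) - 52963/(900*(r - 4)) - 1087/(30*(r - 4)**2) + 1315/(21*(r - 5)).
Integrate each term; A/(r−a) gives A·log|r−a|; A/(r−a)² gives −A/(r−a).

1315*log(r - 5)/21 - 52963*log(r - 4)/900 - log(r + 1)/75 + 61*log(r + 2)/252 + 1087/(30*r - 120) + C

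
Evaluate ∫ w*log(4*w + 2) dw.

Use integration by parts with u = log(4*w + 2), dv = w dw.
Then du = 4/(4*w + 2) dw and v = w**2/2.

w**2*log(4*w + 2)/2 - w**2/4 + w/4 - log(2*w + 1)/8 + C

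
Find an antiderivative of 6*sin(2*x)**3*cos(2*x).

Let u = sin(2*x), so du = (2*cos(2*x)) dx.
Rewriting, the integral becomes 3·∫ u^3 du = 3·u^4/4.
Substituting back, u = sin(2*x).

3*sin(2*x)**4/4 + C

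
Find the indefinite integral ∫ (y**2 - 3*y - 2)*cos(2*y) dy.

Use integration by parts with u = y**2 - 3*y - 2, dv = cos(2*y) dy, so v = sin(2*y)/2.
Apply parts 2 times (tabular method): alternate signs, differentiate u down to 0, integrate dv up.

y**2*sin(2*y)/2 - 3*y*sin(2*y)/2 + y*cos(2*y)/2 - 5*sin(2*y)/4 - 3*cos(2*y)/4 + C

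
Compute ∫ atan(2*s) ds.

Use integration by parts with u = arctan(2*s), dv = ds.
Then du = 2/(4*s**2 + 1) ds.

s*atan(2*s) - log(4*s**2 + 1)/4 + C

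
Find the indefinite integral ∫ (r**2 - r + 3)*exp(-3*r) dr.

(-9*r**2 + 3*r - 26)*exp(-3*r)/27 + C

Use integration by parts with u = r**2 - r + 3, dv = exp(-3*r) dr, so v = -exp(-3*r)/3.
Apply parts 2 times (tabular method): alternate signs, differentiate u down to 0, integrate dv up.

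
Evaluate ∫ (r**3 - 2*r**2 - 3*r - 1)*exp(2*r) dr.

(4*r**3 - 14*r**2 + 2*r - 5)*exp(2*r)/8 + C

Use integration by parts with u = r**3 - 2*r**2 - 3*r - 1, dv = exp(2*r) dr, so v = exp(2*r)/2.
Apply parts 3 times (tabular method): alternate signs, differentiate u down to 0, integrate dv up.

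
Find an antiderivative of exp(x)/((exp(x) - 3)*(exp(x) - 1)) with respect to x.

log(exp(x) - 3)/2 - log(exp(x) - 1)/2 + C

Let u = e^x, du = e^x dx.
The integral becomes ∫ du/((u-3)(u-1)); decompose into partial fractions.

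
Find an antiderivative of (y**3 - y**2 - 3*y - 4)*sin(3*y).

Use integration by parts with u = y**3 - y**2 - 3*y - 4, dv = sin(3*y) dy, so v = -cos(3*y)/3.
Apply parts 3 times (tabular method): alternate signs, differentiate u down to 0, integrate dv up.

-y**3*cos(3*y)/3 + y**2*sin(3*y)/3 + y**2*cos(3*y)/3 - 2*y*sin(3*y)/9 + 11*y*cos(3*y)/9 - 11*sin(3*y)/27 + 34*cos(3*y)/27 + C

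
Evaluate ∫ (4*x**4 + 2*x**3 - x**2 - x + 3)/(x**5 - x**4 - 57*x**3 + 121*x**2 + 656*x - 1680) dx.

Factor the denominator: (x - 5)*(x - 4)*(x - 3)*(x + 4)*(x + 7).
Partial-fraction decomposition: 8879/(3960*(x + 7)) - 887/(1512*(x + 4)) + 369/(140*(x - 3)) - 1135/(88*(x - 4)) + 2723/(216*(x - 5)).
Integrate each term: A/(x−a) contributes A·log|x−a|.

2723*log(x - 5)/216 - 1135*log(x - 4)/88 + 369*log(x - 3)/140 - 887*log(x + 4)/1512 + 8879*log(x + 7)/3960 + C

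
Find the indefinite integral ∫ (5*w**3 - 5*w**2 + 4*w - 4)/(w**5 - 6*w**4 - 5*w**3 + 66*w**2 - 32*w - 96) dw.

-3*log(w - 4)/25 + 2*log(w - 2)/5 + 3*log(w + 1)/25 - 2*log(w + 3)/5 - 18/(5*w - 20) + C

Factor the denominator: (w - 4)**2*(w - 2)*(w + 1)*(w + 3).
Partial-fraction decomposition: -2/(5*(w + 3)) + 3/(25*(w + 1)) + 2/(5*(w - 2)) - 3/(25*(w - 4)) + 18/(5*(w - 4)**2).
Integrate each term; A/(w−a) gives A·log|w−a|; A/(w−a)² gives −A/(w−a).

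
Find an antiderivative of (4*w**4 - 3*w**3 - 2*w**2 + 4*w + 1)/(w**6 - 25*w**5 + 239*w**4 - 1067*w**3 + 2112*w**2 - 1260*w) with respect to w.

-log(w)/1260 + 4253*log(w - 7)/42 - 43981*log(w - 6)/900 - 262*log(w - 5)/5 + log(w - 1)/150 + 4489/(30*w - 180) + C

Factor the denominator: w*(w - 7)*(w - 6)**2*(w - 5)*(w - 1).
Partial-fraction decomposition: 1/(150*(w - 1)) - 262/(5*(w - 5)) - 43981/(900*(w - 6)) - 4489/(30*(w - 6)**2) + 4253/(42*(w - 7)) - 1/(1260*w).
Integrate each term; A/(w−a) gives A·log|w−a|; A/(w−a)² gives −A/(w−a).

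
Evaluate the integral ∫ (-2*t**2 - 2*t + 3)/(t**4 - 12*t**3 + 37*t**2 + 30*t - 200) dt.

302*log(t - 5)/49 - 37*log(t - 4)/6 + log(t + 2)/294 + 57/(7*t - 35) + C

Factor the denominator: (t - 5)**2*(t - 4)*(t + 2).
Partial-fraction decomposition: 1/(294*(t + 2)) - 37/(6*(t - 4)) + 302/(49*(t - 5)) - 57/(7*(t - 5)**2).
Integrate each term; A/(t−a) gives A·log|t−a|; A/(t−a)² gives −A/(t−a).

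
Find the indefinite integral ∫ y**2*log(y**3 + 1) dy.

Let u = y**3 + 1, so du = (3*y**2) dy.
The integral becomes (1/3)·∫ log(u) du; integrate by parts with u′=log(u), dv′=du.

y**3*log(y**3 + 1)/3 - y**3/3 + log(y**3 + 1)/3 + C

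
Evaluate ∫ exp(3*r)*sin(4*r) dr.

3*exp(3*r)*sin(4*r)/25 - 4*exp(3*r)*cos(4*r)/25 + C

Let I denote the integral. Integrate by parts with u = sin(4*r), dv = exp(3*r) dr, so v = exp(3*r)/3: I = exp(3*r)*sin(4*r)/3 − (4/3)·∫ exp(3*r)*cos(4*r) dr.
Apply parts again with u = cos(4*r), dv = exp(3*r) dr: ∫ exp(3*r)*cos(4*r) dr = exp(3*r)*cos(4*r)/3 + (4/3)·I. Substituting back brings back I: I = exp(3*r)*sin(4*r)/3 - 4*exp(3*r)*cos(4*r)/9 − (16/9)·I.
Solving for I: (1 + 16/9)·I equals the remaining terms, so I = (9/25)·(exp(3*r)*sin(4*r)/3 - 4*exp(3*r)*cos(4*r)/9).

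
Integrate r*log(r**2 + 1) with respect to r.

Let u = r**2 + 1, so du = (2*r) dr.
The integral becomes (1/2)·∫ log(u) du; integrate by parts with u′=log(u), dv′=du.

r**2*log(r**2 + 1)/2 - r**2/2 + log(r**2 + 1)/2 + C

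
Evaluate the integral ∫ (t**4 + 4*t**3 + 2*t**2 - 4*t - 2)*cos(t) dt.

t**4*sin(t) + 4*t**3*sin(t) + 4*t**3*cos(t) - 10*t**2*sin(t) + 12*t**2*cos(t) - 28*t*sin(t) - 20*t*cos(t) + 18*sin(t) - 28*cos(t) + C

Use integration by parts with u = t**4 + 4*t**3 + 2*t**2 - 4*t - 2, dv = cos(t) dt, so v = sin(t).
Apply parts 4 times (tabular method): alternate signs, differentiate u down to 0, integrate dv up.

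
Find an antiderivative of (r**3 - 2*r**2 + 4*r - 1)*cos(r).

r**3*sin(r) - 2*r**2*sin(r) + 3*r**2*cos(r) - 2*r*sin(r) - 4*r*cos(r) + 3*sin(r) - 2*cos(r) + C

Use integration by parts with u = r**3 - 2*r**2 + 4*r - 1, dv = cos(r) dr, so v = sin(r).
Apply parts 3 times (tabular method): alternate signs, differentiate u down to 0, integrate dv up.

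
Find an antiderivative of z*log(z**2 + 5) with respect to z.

Let u = z**2 + 5, so du = (2*z) dz.
The integral becomes (1/2)·∫ log(u) du; integrate by parts with u′=log(u), dv′=du.

z**2*log(z**2 + 5)/2 - z**2/2 + 5*log(z**2 + 5)/2 + C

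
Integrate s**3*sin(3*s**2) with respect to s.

Let u = s², du = 2s ds; rewrite as (1/2)∫ u^1·sin(3u) du.
Now integrate by parts 1 time.

-s**2*cos(3*s**2)/6 + sin(3*s**2)/18 + C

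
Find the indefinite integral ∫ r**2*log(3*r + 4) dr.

Use integration by parts with u = log(3*r + 4), dv = r**2 dr.
Then du = 3/(3*r + 4) dr and v = r**3/3.

r**3*log(3*r + 4)/3 - r**3/9 + 2*r**2/9 - 16*r/27 + 64*log(3*r + 4)/81 + C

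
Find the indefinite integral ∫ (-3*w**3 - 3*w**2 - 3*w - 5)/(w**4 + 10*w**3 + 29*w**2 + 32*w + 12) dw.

Factor the denominator: (w + 1)**2*(w + 2)*(w + 6).
Partial-fraction decomposition: -553/(100*(w + 6)) + 13/(4*(w + 2)) - 18/(25*(w + 1)) - 2/(5*(w + 1)**2).
Integrate each term; A/(w−a) gives A·log|w−a|; A/(w−a)² gives −A/(w−a).

-18*log(w + 1)/25 + 13*log(w + 2)/4 - 553*log(w + 6)/100 + 2/(5*w + 5) + C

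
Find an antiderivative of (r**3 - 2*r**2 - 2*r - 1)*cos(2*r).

r**3*sin(2*r)/2 - r**2*sin(2*r) + 3*r**2*cos(2*r)/4 - 7*r*sin(2*r)/4 - r*cos(2*r) - 7*cos(2*r)/8 + C

Use integration by parts with u = r**3 - 2*r**2 - 2*r - 1, dv = cos(2*r) dr, so v = sin(2*r)/2.
Apply parts 3 times (tabular method): alternate signs, differentiate u down to 0, integrate dv up.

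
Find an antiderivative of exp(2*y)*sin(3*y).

2*exp(2*y)*sin(3*y)/13 - 3*exp(2*y)*cos(3*y)/13 + C

Let I denote the integral. Integrate by parts with u = sin(3*y), dv = exp(2*y) dy, so v = exp(2*y)/2: I = exp(2*y)*sin(3*y)/2 − (3/2)·∫ exp(2*y)*cos(3*y) dy.
Apply parts again with u = cos(3*y), dv = exp(2*y) dy: ∫ exp(2*y)*cos(3*y) dy = exp(2*y)*cos(3*y)/2 + (3/2)·I. Substituting back brings back I: I = exp(2*y)*sin(3*y)/2 - 3*exp(2*y)*cos(3*y)/4 − (9/4)·I.
Solving for I: (1 + 9/4)·I equals the remaining terms, so I = (4/13)·(exp(2*y)*sin(3*y)/2 - 3*exp(2*y)*cos(3*y)/4).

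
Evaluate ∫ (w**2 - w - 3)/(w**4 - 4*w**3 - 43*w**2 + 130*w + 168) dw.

Factor the denominator: (w - 7)*(w - 4)*(w + 1)*(w + 6).
Partial-fraction decomposition: -3/(50*(w + 6)) - 1/(200*(w + 1)) - 3/(50*(w - 4)) + 1/(8*(w - 7)).
Integrate each term: A/(w−a) contributes A·log|w−a|.

log(w - 7)/8 - log(w + 1)/200 - 3*log(w**2 + 2*w - 24)/50 + C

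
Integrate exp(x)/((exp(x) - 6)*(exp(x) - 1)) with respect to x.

Let u = e^x, du = e^x dx.
The integral becomes ∫ du/((u-1)(u-6)); decompose into partial fractions.

log(exp(x) - 6)/5 - log(exp(x) - 1)/5 + C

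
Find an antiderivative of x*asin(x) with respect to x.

x**2*asin(x)/2 + x*sqrt(-x**2 + 1)/4 - asin(x)/4 + C

Use integration by parts with u = arcsin(x), dv = x dx.
Then du = 1/sqrt(-x**2 + 1) dx.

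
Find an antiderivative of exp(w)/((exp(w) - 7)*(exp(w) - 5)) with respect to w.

log(exp(w) - 7)/2 - log(exp(w) - 5)/2 + C

Let u = e^w, du = e^w dw.
The integral becomes ∫ du/((u-5)(u-7)); decompose into partial fractions.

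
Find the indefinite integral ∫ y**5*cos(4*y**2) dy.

y**4*sin(4*y**2)/8 + y**2*cos(4*y**2)/16 - sin(4*y**2)/64 + C

Let u = y², du = 2y dy; rewrite as (1/2)∫ u^2·cos(4u) du.
Now integrate by parts 2 times.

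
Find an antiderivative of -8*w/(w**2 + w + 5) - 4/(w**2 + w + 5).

-4*log(w**2 + w + 5) + C

Let u = w**2 + w + 5, so du = (2*w + 1) dw.
Rewriting, the integral becomes -4·∫ 1/u du = -4·log(u).
Substituting back, u = w**2 + w + 5.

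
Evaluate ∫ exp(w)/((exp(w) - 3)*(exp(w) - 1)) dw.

Let u = e^w, du = e^w dw.
The integral becomes ∫ du/((u-3)(u-1)); decompose into partial fractions.

log(exp(w) - 3)/2 - log(exp(w) - 1)/2 + C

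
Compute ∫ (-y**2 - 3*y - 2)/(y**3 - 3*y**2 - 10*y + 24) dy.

-15*log(y - 4)/7 + 6*log(y - 2)/5 - 2*log(y + 3)/35 + C

Factor the denominator: (y - 4)*(y - 2)*(y + 3).
Partial-fraction decomposition: -2/(35*(y + 3)) + 6/(5*(y - 2)) - 15/(7*(y - 4)).
Integrate each term: A/(y−a) contributes A·log|y−a|.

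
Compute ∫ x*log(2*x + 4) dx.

Use integration by parts with u = log(2*x + 4), dv = x dx.
Then du = 2/(2*x + 4) dx and v = x**2/2.

x**2*log(2*x + 4)/2 - x**2/4 + x - 2*log(x + 2) + C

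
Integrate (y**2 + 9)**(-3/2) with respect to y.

Substitute y = 3·tan(θ), so dy = 3·sec(θ)^2 dθ and the radical becomes sqrt(y**2 + 9) = 3·sec(θ) by the Pythagorean identity.
Integrate the resulting trig expression in θ, then back-substitute tan(θ) = y/3, sec(θ) = sqrt(y**2 + 9)/3 (absorbing any constant into C).

y/(9*sqrt(y**2 + 9)) + C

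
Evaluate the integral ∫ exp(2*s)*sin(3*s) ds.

2*exp(2*s)*sin(3*s)/13 - 3*exp(2*s)*cos(3*s)/13 + C

Let I denote the integral. Integrate by parts with u = sin(3*s), dv = exp(2*s) ds, so v = exp(2*s)/2: I = exp(2*s)*sin(3*s)/2 − (3/2)·∫ exp(2*s)*cos(3*s) ds.
Apply parts again with u = cos(3*s), dv = exp(2*s) ds: ∫ exp(2*s)*cos(3*s) ds = exp(2*s)*cos(3*s)/2 + (3/2)·I. Substituting back brings back I: I = exp(2*s)*sin(3*s)/2 - 3*exp(2*s)*cos(3*s)/4 − (9/4)·I.
Solving for I: (1 + 9/4)·I equals the remaining terms, so I = (4/13)·(exp(2*s)*sin(3*s)/2 - 3*exp(2*s)*cos(3*s)/4).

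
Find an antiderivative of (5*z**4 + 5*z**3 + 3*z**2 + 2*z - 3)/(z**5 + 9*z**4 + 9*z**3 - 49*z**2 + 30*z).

-log(z)/10 + 191*log(z - 1)/294 - 427*log(z + 5)/30 + 1831*log(z + 6)/98 - 2/(7*z - 7) + C

Factor the denominator: z*(z - 1)**2*(z + 5)*(z + 6).
Partial-fraction decomposition: 1831/(98*(z + 6)) - 427/(30*(z + 5)) + 191/(294*(z - 1)) + 2/(7*(z - 1)**2) - 1/(10*z).
Integrate each term; A/(z−a) gives A·log|z−a|; A/(z−a)² gives −A/(z−a).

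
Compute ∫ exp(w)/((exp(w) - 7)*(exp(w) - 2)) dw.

log(exp(w) - 7)/5 - log(exp(w) - 2)/5 + C

Let u = e^w, du = e^w dw.
The integral becomes ∫ du/((u-2)(u-7)); decompose into partial fractions.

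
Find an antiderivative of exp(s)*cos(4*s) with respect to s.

4*exp(s)*sin(4*s)/17 + exp(s)*cos(4*s)/17 + C

Let I denote the integral. Integrate by parts with u = cos(4*s), dv = exp(s) ds, so v = exp(s): I = exp(s)*cos(4*s) + 4·∫ exp(s)*sin(4*s) ds.
Apply parts again with u = sin(4*s), dv = exp(s) ds: ∫ exp(s)*sin(4*s) ds = exp(s)*sin(4*s) − 4·I. Substituting back brings back I: I = 4*exp(s)*sin(4*s) + exp(s)*cos(4*s) − 16·I.
Solving for I: (1 + 16)·I equals the remaining terms, so I = (1/17)·(4*exp(s)*sin(4*s) + exp(s)*cos(4*s)).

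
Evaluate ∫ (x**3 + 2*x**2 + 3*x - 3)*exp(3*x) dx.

Use integration by parts with u = x**3 + 2*x**2 + 3*x - 3, dv = exp(3*x) dx, so v = exp(3*x)/3.
Apply parts 3 times (tabular method): alternate signs, differentiate u down to 0, integrate dv up.

(9*x**3 + 9*x**2 + 21*x - 34)*exp(3*x)/27 + C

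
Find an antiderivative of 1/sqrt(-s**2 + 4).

asin(s/2) + C

Substitute s = 2·sin(θ), so ds = 2·cos(θ) dθ and the radical becomes sqrt(-s**2 + 4) = 2·cos(θ) by the Pythagorean identity.
Integrate the resulting trig expression in θ, then back-substitute θ = asin(s/2), sin(θ) = s/2, cos(θ) = sqrt(-s**2 + 4)/2 (absorbing any constant into C).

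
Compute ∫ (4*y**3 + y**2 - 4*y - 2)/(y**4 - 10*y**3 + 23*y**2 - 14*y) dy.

Factor the denominator: y*(y - 7)*(y - 2)*(y - 1).
Partial-fraction decomposition: -1/(6*(y - 1)) - 13/(5*(y - 2)) + 1391/(210*(y - 7)) + 1/(7*y).
Integrate each term: A/(y−a) contributes A·log|y−a|.

log(y)/7 + 1391*log(y - 7)/210 - 13*log(y - 2)/5 - log(y - 1)/6 + C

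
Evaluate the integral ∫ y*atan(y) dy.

y**2*atan(y)/2 - y/2 + atan(y)/2 + C

Use integration by parts with u = arctan(y), dv = y dy.
Then du = 1/(y**2 + 1) dy.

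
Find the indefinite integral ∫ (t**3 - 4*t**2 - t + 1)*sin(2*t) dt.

Use integration by parts with u = t**3 - 4*t**2 - t + 1, dv = sin(2*t) dt, so v = -cos(2*t)/2.
Apply parts 3 times (tabular method): alternate signs, differentiate u down to 0, integrate dv up.

-t**3*cos(2*t)/2 + 3*t**2*sin(2*t)/4 + 2*t**2*cos(2*t) - 2*t*sin(2*t) + 5*t*cos(2*t)/4 - 5*sin(2*t)/8 - 3*cos(2*t)/2 + C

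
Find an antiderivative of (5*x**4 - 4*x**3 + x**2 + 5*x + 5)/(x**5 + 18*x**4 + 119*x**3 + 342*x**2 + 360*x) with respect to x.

Factor the denominator: x*(x + 3)*(x + 4)*(x + 5)*(x + 6).
Partial-fraction decomposition: 7355/(36*(x + 6)) - 363/(x + 5) + 1537/(8*(x + 4)) - 256/(9*(x + 3)) + 1/(72*x).
Integrate each term: A/(x−a) contributes A·log|x−a|.

log(x)/72 - 256*log(x + 3)/9 + 1537*log(x + 4)/8 - 363*log(x + 5) + 7355*log(x + 6)/36 + C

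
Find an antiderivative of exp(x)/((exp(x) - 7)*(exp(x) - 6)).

Let u = e^x, du = e^x dx.
The integral becomes ∫ du/((u-6)(u-7)); decompose into partial fractions.

log(exp(x) - 7) - log(exp(x) - 6) + C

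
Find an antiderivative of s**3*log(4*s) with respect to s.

s**4*(log(s) + 2*log(2))/4 - s**4/16 + C

Use integration by parts with u = log(4*s), dv = s**3 ds.
Then du = 1/s ds and v = s**4/4.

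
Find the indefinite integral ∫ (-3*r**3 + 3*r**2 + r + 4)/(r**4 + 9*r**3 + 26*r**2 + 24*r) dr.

Factor the denominator: r*(r + 2)*(r + 3)*(r + 4).
Partial-fraction decomposition: -30/(r + 4) + 109/(3*(r + 3)) - 19/(2*(r + 2)) + 1/(6*r).
Integrate each term: A/(r−a) contributes A·log|r−a|.

log(r)/6 - 19*log(r + 2)/2 + 109*log(r + 3)/3 - 30*log(r + 4) + C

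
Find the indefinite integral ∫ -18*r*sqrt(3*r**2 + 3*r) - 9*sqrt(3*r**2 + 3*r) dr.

Let u = 3*r**2 + 3*r, so du = (6*r + 3) dr.
Rewriting, the integral becomes -3·∫ √u du = -3·(2/3)u^(3/2).
Substituting back, u = 3*r**2 + 3*r.

-2*(3*r**2 + 3*r)**(3/2) + C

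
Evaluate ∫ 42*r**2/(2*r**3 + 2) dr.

7*log(2*r**3 + 2) + C

Let u = 2*r**3 + 2, so du = (6*r**2) dr.
Rewriting, the integral becomes 7·∫ 1/u du = 7·log(u).
Substituting back, u = 2*r**3 + 2.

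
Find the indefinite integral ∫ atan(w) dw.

w*atan(w) - log(w**2 + 1)/2 + C

Use integration by parts with u = arctan(w), dv = dw.
Then du = 1/(w**2 + 1) dw.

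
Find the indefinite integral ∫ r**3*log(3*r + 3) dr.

Use integration by parts with u = log(3*r + 3), dv = r**3 dr.
Then du = 3/(3*r + 3) dr and v = r**4/4.

r**4*log(3*r + 3)/4 - r**4/16 + r**3/12 - r**2/8 + r/4 - log(r + 1)/4 + C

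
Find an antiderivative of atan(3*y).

y*atan(3*y) - log(9*y**2 + 1)/6 + C

Use integration by parts with u = arctan(3*y), dv = dy.
Then du = 3/(9*y**2 + 1) dy.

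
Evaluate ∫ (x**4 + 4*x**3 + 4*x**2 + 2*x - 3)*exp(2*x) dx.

(2*x**4 + 4*x**3 + 2*x**2 + 2*x - 7)*exp(2*x)/4 + C

Use integration by parts with u = x**4 + 4*x**3 + 4*x**2 + 2*x - 3, dv = exp(2*x) dx, so v = exp(2*x)/2.
Apply parts 4 times (tabular method): alternate signs, differentiate u down to 0, integrate dv up.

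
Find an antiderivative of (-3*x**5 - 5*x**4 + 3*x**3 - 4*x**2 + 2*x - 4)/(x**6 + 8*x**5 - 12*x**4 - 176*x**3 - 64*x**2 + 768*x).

-log(x)/192 - 211*log(x - 4)/256 + 7*log(x - 2)/48 + 4637*log(x + 4)/768 - 401*log(x + 6)/48 + 127/(32*x + 128) + C

Factor the denominator: x*(x - 4)*(x - 2)*(x + 4)**2*(x + 6).
Partial-fraction decomposition: -401/(48*(x + 6)) + 4637/(768*(x + 4)) - 127/(32*(x + 4)**2) + 7/(48*(x - 2)) - 211/(256*(x - 4)) - 1/(192*x).
Integrate each term; A/(x−a) gives A·log|x−a|; A/(x−a)² gives −A/(x−a).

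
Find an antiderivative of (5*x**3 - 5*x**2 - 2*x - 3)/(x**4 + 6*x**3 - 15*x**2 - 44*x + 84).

Factor the denominator: (x - 2)**2*(x + 3)*(x + 7).
Partial-fraction decomposition: 1949/(324*(x + 7)) - 177/(100*(x + 3)) + 1528/(2025*(x - 2)) + 13/(45*(x - 2)**2).
Integrate each term; A/(x−a) gives A·log|x−a|; A/(x−a)² gives −A/(x−a).

1528*log(x - 2)/2025 - 177*log(x + 3)/100 + 1949*log(x + 7)/324 - 13/(45*x - 90) + C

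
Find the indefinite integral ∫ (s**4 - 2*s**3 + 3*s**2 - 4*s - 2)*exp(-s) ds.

(-s**4 - 2*s**3 - 9*s**2 - 14*s - 12)*exp(-s) + C

Use integration by parts with u = s**4 - 2*s**3 + 3*s**2 - 4*s - 2, dv = exp(-s) ds, so v = -exp(-s).
Apply parts 4 times (tabular method): alternate signs, differentiate u down to 0, integrate dv up.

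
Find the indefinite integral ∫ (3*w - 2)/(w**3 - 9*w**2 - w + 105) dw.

Factor the denominator: (w - 7)*(w - 5)*(w + 3).
Partial-fraction decomposition: -11/(80*(w + 3)) - 13/(16*(w - 5)) + 19/(20*(w - 7)).
Integrate each term: A/(w−a) contributes A·log|w−a|.

19*log(w - 7)/20 - 13*log(w - 5)/16 - 11*log(w + 3)/80 + C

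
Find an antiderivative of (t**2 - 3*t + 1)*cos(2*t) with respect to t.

Use integration by parts with u = t**2 - 3*t + 1, dv = cos(2*t) dt, so v = sin(2*t)/2.
Apply parts 2 times (tabular method): alternate signs, differentiate u down to 0, integrate dv up.

t**2*sin(2*t)/2 - 3*t*sin(2*t)/2 + t*cos(2*t)/2 + sin(2*t)/4 - 3*cos(2*t)/4 + C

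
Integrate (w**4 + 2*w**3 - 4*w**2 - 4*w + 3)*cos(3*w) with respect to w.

w**4*sin(3*w)/3 + 2*w**3*sin(3*w)/3 + 4*w**3*cos(3*w)/9 - 16*w**2*sin(3*w)/9 + 2*w**2*cos(3*w)/3 - 16*w*sin(3*w)/9 - 32*w*cos(3*w)/27 + 113*sin(3*w)/81 - 16*cos(3*w)/27 + C

Use integration by parts with u = w**4 + 2*w**3 - 4*w**2 - 4*w + 3, dv = cos(3*w) dw, so v = sin(3*w)/3.
Apply parts 4 times (tabular method): alternate signs, differentiate u down to 0, integrate dv up.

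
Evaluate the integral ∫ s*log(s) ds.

Use integration by parts with u = log(s), dv = s ds.
Then du = 1/s ds and v = s**2/2.

s**2*log(s)/2 - s**2/4 + C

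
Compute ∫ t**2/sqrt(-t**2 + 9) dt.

Substitute t = 3·sin(θ), so dt = 3·cos(θ) dθ and the radical becomes sqrt(-t**2 + 9) = 3·cos(θ) by the Pythagorean identity.
Integrate the resulting trig expression in θ, then back-substitute θ = asin(t/3), sin(θ) = t/3, cos(θ) = sqrt(-t**2 + 9)/3 (absorbing any constant into C).

-t*sqrt(-t**2 + 9)/2 + 9*asin(t/3)/2 + C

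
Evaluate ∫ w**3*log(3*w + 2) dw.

w**4*log(3*w + 2)/4 - w**4/16 + w**3/18 - w**2/18 + 2*w/27 - 4*log(3*w + 2)/81 + C

Use integration by parts with u = log(3*w + 2), dv = w**3 dw.
Then du = 3/(3*w + 2) dw and v = w**4/4.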